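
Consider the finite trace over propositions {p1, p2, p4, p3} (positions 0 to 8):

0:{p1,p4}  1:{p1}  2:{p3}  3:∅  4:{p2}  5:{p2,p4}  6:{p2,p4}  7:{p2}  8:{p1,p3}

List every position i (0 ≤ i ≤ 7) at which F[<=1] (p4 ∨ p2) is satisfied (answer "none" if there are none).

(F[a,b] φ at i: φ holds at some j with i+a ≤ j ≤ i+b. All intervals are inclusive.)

Evaluate at each i in [0,7]:
  i=0: ✓ (witness j=0)
  i=1: ✗ (none in [1,2])
  i=2: ✗ (none in [2,3])
  i=3: ✓ (witness j=4)
  i=4: ✓ (witness j=4)
  i=5: ✓ (witness j=5)
  i=6: ✓ (witness j=6)
  i=7: ✓ (witness j=7)

0, 3, 4, 5, 6, 7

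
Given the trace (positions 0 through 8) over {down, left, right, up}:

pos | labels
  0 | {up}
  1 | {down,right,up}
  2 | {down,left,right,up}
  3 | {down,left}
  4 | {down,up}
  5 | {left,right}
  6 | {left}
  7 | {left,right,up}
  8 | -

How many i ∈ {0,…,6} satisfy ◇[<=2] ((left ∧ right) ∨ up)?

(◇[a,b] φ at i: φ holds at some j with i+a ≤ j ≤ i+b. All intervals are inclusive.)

7

Evaluate at each i in [0,6]:
  i=0: ✓ (witness j=0)
  i=1: ✓ (witness j=1)
  i=2: ✓ (witness j=2)
  i=3: ✓ (witness j=4)
  i=4: ✓ (witness j=4)
  i=5: ✓ (witness j=5)
  i=6: ✓ (witness j=7)
Positions where it holds: {0, 1, 2, 3, 4, 5, 6} → 7.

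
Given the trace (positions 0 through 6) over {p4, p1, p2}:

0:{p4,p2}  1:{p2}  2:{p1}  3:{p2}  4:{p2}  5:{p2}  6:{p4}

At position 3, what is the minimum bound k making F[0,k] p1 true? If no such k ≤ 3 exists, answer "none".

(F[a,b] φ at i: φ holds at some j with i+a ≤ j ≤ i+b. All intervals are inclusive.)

none

Scan j = 3,4,… for p1:
  j=3: fails
  j=4: fails
  j=5: fails
  j=6: fails
No j in [3,6] satisfies it → none.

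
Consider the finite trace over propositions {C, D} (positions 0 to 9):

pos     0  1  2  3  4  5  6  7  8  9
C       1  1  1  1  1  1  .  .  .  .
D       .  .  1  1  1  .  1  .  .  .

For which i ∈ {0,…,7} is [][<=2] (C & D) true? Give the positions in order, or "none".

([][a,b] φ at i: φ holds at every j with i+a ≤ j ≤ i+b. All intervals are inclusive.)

2

Evaluate at each i in [0,7]:
  i=0: ✗ (fails at j=0)
  i=1: ✗ (fails at j=1)
  i=2: ✓ (all of [2,4])
  i=3: ✗ (fails at j=5)
  i=4: ✗ (fails at j=5)
  i=5: ✗ (fails at j=5)
  i=6: ✗ (fails at j=6)
  i=7: ✗ (fails at j=7)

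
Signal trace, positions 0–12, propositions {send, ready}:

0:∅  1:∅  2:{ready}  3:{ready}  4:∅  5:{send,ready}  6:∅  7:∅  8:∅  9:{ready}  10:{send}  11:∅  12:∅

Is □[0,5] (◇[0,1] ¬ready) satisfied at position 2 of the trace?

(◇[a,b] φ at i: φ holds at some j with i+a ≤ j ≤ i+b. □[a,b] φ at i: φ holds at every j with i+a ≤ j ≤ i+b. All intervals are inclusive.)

Does not hold

Check ◇[0,1] ¬ready at every j in [2,7]:
  j=2: fails (none in [2,3])
  j=3: holds (witness at 4)
  j=4: holds (witness at 4)
  j=5: holds (witness at 6)
  j=6: holds (witness at 6)
  j=7: holds (witness at 7)
Fails at j=2 → formula fails.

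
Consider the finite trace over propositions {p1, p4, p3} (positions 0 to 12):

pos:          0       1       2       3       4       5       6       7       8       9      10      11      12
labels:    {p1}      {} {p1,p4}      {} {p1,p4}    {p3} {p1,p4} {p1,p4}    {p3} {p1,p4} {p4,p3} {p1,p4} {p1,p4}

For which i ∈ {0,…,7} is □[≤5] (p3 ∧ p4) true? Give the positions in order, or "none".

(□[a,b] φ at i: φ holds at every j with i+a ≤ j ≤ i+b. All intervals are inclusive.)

Evaluate at each i in [0,7]:
  i=0: ✗ (fails at j=0)
  i=1: ✗ (fails at j=1)
  i=2: ✗ (fails at j=2)
  i=3: ✗ (fails at j=3)
  i=4: ✗ (fails at j=4)
  i=5: ✗ (fails at j=5)
  i=6: ✗ (fails at j=6)
  i=7: ✗ (fails at j=7)

none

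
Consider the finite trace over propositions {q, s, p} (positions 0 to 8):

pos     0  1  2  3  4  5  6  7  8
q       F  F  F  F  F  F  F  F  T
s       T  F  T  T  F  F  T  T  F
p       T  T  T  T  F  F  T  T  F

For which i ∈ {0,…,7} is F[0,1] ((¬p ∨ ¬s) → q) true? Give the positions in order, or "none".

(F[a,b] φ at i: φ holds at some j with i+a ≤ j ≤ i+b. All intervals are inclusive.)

0, 1, 2, 3, 5, 6, 7

Evaluate at each i in [0,7]:
  i=0: ✓ (witness j=0)
  i=1: ✓ (witness j=2)
  i=2: ✓ (witness j=2)
  i=3: ✓ (witness j=3)
  i=4: ✗ (none in [4,5])
  i=5: ✓ (witness j=6)
  i=6: ✓ (witness j=6)
  i=7: ✓ (witness j=7)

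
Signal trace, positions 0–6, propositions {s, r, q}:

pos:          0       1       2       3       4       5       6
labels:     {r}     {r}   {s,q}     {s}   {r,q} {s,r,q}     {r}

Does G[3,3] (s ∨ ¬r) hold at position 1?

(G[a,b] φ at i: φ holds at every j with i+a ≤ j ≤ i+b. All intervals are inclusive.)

Check (s ∨ ¬r) at every j in [4,4]:
  j=4: false
Fails at j=4 → formula fails.

Does not hold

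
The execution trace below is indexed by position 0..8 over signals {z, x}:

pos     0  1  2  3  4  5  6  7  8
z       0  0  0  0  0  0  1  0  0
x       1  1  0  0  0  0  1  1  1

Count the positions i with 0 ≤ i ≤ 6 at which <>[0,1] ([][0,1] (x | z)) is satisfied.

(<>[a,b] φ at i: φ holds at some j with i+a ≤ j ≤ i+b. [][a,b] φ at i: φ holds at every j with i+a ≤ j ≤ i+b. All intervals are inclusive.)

Evaluate at each i in [0,6]:
  i=0: ✓ (witness j=0)
  i=1: ✗ (none in [1,2])
  i=2: ✗ (none in [2,3])
  i=3: ✗ (none in [3,4])
  i=4: ✗ (none in [4,5])
  i=5: ✓ (witness j=6)
  i=6: ✓ (witness j=6)
Positions where it holds: {0, 5, 6} → 3.

3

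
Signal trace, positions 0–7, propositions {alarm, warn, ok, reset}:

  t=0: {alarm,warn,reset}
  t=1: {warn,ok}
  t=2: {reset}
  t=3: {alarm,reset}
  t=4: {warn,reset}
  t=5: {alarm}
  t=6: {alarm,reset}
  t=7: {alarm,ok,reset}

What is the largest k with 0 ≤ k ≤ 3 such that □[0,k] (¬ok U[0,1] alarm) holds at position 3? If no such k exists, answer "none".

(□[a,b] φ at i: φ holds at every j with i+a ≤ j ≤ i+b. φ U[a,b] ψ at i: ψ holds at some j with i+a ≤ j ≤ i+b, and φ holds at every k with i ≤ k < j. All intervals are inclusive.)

3

(¬ok U[0,1] alarm) must hold from j=3 onward; find where it first fails.
  j=3: holds
  j=4: holds
  j=5: holds
  j=6: holds
Holds through j=6; largest k = 3.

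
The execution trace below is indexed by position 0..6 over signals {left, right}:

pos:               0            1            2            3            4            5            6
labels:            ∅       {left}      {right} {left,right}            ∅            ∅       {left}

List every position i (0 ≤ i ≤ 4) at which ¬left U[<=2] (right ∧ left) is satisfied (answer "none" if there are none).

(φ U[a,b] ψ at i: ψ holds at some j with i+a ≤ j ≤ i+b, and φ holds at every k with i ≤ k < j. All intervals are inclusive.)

Evaluate at each i in [0,4]:
  i=0: ✗ (no rhs in [0,2])
  i=1: ✗ (lhs fails at k=1 before rhs at j=3)
  i=2: ✓ (rhs at j=3; lhs holds on [2,2])
  i=3: ✓ (rhs at j=3)
  i=4: ✗ (no rhs in [4,6])

2, 3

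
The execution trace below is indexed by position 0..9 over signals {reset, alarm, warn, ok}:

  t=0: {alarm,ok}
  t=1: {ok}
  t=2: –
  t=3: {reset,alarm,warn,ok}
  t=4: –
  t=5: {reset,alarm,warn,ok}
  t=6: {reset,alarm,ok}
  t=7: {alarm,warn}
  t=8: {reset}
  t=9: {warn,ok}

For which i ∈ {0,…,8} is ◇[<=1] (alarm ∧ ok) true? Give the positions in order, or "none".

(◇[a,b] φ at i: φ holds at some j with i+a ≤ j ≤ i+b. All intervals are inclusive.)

0, 2, 3, 4, 5, 6

Evaluate at each i in [0,8]:
  i=0: ✓ (witness j=0)
  i=1: ✗ (none in [1,2])
  i=2: ✓ (witness j=3)
  i=3: ✓ (witness j=3)
  i=4: ✓ (witness j=5)
  i=5: ✓ (witness j=5)
  i=6: ✓ (witness j=6)
  i=7: ✗ (none in [7,8])
  i=8: ✗ (none in [8,9])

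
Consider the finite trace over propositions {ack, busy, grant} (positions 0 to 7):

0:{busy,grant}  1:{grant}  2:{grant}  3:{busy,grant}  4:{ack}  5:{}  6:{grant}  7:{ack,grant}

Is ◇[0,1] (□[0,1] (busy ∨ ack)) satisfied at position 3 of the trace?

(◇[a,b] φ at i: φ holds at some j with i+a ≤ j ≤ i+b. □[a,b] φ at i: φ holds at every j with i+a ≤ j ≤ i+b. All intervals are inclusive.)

Holds

Check □[0,1] (busy ∨ ack) at each j in [3,4]:
  j=3: holds on [3,4]
  j=4: fails at 5
Found at j=3 → formula holds.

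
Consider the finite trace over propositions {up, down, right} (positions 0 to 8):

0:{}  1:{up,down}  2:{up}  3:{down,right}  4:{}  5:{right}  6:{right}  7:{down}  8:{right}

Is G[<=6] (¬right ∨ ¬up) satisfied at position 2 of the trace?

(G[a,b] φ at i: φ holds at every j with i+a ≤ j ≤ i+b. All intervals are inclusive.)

True

Check (¬right ∨ ¬up) at every j in [2,8]:
  j=2: true
  j=3: true
  j=4: true
  j=5: true
  j=6: true
  j=7: true
  j=8: true
All positions satisfy it → formula holds.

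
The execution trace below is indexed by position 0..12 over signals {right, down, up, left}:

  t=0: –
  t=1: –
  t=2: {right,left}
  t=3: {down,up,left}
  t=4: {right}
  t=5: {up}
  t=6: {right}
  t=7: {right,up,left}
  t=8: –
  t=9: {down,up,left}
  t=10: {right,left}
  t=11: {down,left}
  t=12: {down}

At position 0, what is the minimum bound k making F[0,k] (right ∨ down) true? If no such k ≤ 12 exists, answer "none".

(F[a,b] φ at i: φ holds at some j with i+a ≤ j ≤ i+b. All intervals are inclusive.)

2

Scan j = 0,1,… for (right ∨ down):
  j=0: fails
  j=1: fails
  j=2: holds
First hit at j=2, so smallest k = 2-0 = 2.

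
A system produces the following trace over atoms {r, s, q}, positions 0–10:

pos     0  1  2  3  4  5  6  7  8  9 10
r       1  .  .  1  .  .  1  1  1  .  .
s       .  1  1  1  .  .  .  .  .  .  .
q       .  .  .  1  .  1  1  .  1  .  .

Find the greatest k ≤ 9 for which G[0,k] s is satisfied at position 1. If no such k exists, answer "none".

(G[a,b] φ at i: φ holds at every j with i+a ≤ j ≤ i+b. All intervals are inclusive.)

s must hold from j=1 onward; find where it first fails.
  j=1: holds
  j=2: holds
  j=3: holds
  j=4: fails
Holds on [1,3], so largest k = 2.

2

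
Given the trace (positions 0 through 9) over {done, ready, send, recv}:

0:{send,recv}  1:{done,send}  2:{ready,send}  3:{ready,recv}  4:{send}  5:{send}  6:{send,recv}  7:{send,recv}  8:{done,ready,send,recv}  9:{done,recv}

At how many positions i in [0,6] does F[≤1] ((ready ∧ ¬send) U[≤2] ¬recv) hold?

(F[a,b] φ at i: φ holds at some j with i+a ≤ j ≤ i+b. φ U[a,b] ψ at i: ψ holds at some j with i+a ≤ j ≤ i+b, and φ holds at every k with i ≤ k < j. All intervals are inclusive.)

Evaluate at each i in [0,6]:
  i=0: ✓ (witness j=1)
  i=1: ✓ (witness j=1)
  i=2: ✓ (witness j=2)
  i=3: ✓ (witness j=3)
  i=4: ✓ (witness j=4)
  i=5: ✓ (witness j=5)
  i=6: ✗ (none in [6,7])
Positions where it holds: {0, 1, 2, 3, 4, 5} → 6.

6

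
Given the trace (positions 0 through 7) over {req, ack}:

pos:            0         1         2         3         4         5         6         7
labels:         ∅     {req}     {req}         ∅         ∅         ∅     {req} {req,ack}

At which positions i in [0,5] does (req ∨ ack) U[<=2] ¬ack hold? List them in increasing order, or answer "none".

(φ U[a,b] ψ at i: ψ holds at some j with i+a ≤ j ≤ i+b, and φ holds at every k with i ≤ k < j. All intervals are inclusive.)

Evaluate at each i in [0,5]:
  i=0: ✓ (rhs at j=0)
  i=1: ✓ (rhs at j=1)
  i=2: ✓ (rhs at j=2)
  i=3: ✓ (rhs at j=3)
  i=4: ✓ (rhs at j=4)
  i=5: ✓ (rhs at j=5)

0, 1, 2, 3, 4, 5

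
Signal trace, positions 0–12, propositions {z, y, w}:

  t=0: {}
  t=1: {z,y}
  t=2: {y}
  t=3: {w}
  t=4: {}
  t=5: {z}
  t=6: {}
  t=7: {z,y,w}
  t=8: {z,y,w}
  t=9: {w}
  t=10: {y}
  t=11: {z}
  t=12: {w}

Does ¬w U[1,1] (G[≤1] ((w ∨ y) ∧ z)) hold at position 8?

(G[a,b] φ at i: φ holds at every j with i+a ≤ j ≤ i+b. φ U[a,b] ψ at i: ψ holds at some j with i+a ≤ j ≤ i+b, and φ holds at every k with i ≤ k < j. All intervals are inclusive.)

Does not hold

Need some j in [9,9] with G[≤1] ((w ∨ y) ∧ z), and ¬w at every k in [8,j-1].
  j=9: G[≤1] ((w ∨ y) ∧ z) — fails at 9.
No j in the window works → until fails.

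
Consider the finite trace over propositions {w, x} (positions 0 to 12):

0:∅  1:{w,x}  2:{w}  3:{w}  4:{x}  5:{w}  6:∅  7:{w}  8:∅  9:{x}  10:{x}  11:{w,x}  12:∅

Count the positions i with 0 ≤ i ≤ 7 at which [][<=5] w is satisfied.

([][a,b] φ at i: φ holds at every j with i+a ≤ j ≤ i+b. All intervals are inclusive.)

0

Evaluate at each i in [0,7]:
  i=0: ✗ (fails at j=0)
  i=1: ✗ (fails at j=4)
  i=2: ✗ (fails at j=4)
  i=3: ✗ (fails at j=4)
  i=4: ✗ (fails at j=4)
  i=5: ✗ (fails at j=6)
  i=6: ✗ (fails at j=6)
  i=7: ✗ (fails at j=8)
Positions where it holds: {} → 0.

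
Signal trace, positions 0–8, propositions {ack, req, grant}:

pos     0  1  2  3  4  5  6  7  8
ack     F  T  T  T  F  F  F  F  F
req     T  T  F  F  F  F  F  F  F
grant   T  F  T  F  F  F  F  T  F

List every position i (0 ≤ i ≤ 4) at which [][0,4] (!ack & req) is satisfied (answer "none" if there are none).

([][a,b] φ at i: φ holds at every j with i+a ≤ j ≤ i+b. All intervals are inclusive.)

Evaluate at each i in [0,4]:
  i=0: ✗ (fails at j=1)
  i=1: ✗ (fails at j=1)
  i=2: ✗ (fails at j=2)
  i=3: ✗ (fails at j=3)
  i=4: ✗ (fails at j=4)

none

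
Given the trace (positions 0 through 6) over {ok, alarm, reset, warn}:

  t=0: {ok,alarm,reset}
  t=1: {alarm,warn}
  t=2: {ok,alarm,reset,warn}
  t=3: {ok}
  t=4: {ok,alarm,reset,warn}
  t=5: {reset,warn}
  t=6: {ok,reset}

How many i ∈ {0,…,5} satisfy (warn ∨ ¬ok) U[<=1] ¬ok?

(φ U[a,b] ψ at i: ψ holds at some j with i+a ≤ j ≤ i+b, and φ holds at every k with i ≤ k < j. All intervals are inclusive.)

3

Evaluate at each i in [0,5]:
  i=0: ✗ (lhs fails at k=0 before rhs at j=1)
  i=1: ✓ (rhs at j=1)
  i=2: ✗ (no rhs in [2,3])
  i=3: ✗ (no rhs in [3,4])
  i=4: ✓ (rhs at j=5; lhs holds on [4,4])
  i=5: ✓ (rhs at j=5)
Positions where it holds: {1, 4, 5} → 3.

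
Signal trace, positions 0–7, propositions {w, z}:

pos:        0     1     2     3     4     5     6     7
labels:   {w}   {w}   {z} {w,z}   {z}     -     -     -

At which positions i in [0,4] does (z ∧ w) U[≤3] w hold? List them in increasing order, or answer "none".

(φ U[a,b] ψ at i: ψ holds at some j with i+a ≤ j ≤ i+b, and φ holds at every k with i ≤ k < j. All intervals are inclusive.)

0, 1, 3

Evaluate at each i in [0,4]:
  i=0: ✓ (rhs at j=0)
  i=1: ✓ (rhs at j=1)
  i=2: ✗ (lhs fails at k=2 before rhs at j=3)
  i=3: ✓ (rhs at j=3)
  i=4: ✗ (no rhs in [4,7])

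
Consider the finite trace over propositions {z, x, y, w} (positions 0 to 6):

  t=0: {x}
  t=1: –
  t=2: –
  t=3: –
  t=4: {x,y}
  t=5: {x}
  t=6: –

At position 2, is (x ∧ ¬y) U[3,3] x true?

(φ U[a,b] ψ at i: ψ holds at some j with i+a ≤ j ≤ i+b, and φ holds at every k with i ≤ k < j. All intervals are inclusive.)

Need some j in [5,5] with x, and (x ∧ ¬y) at every k in [2,j-1].
  j=5: x holds, but (x ∧ ¬y) fails at k=2 → not this j.
No j in the window works → until fails.

Does not hold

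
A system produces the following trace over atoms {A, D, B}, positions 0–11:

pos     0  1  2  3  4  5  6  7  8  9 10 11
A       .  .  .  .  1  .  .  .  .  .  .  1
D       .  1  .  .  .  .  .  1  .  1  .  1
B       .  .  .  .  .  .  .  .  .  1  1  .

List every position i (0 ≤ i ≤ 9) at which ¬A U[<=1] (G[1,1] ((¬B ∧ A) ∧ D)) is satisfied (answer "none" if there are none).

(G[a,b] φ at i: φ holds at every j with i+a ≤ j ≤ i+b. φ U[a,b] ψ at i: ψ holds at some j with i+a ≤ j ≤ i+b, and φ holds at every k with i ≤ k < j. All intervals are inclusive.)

Evaluate at each i in [0,9]:
  i=0: ✗ (no rhs in [0,1])
  i=1: ✗ (no rhs in [1,2])
  i=2: ✗ (no rhs in [2,3])
  i=3: ✗ (no rhs in [3,4])
  i=4: ✗ (no rhs in [4,5])
  i=5: ✗ (no rhs in [5,6])
  i=6: ✗ (no rhs in [6,7])
  i=7: ✗ (no rhs in [7,8])
  i=8: ✗ (no rhs in [8,9])
  i=9: ✓ (rhs at j=10; lhs holds on [9,9])

9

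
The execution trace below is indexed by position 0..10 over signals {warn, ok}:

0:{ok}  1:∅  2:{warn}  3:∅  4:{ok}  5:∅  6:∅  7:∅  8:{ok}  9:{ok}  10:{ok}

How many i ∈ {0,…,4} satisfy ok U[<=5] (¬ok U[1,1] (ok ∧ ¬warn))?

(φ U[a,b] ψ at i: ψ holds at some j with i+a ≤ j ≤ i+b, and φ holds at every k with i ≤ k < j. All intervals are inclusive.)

Evaluate at each i in [0,4]:
  i=0: ✗ (lhs fails at k=1 before rhs at j=3)
  i=1: ✗ (lhs fails at k=1 before rhs at j=3)
  i=2: ✗ (lhs fails at k=2 before rhs at j=3)
  i=3: ✓ (rhs at j=3)
  i=4: ✗ (lhs fails at k=5 before rhs at j=7)
Positions where it holds: {3} → 1.

1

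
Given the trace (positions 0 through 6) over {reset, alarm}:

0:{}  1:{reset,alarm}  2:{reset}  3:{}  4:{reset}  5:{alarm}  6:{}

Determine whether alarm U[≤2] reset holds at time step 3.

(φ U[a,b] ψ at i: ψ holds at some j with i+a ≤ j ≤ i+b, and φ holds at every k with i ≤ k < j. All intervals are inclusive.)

Need some j in [3,5] with reset, and alarm at every k in [3,j-1].
  j=3: reset false.
  j=4: reset holds, but alarm fails at k=3 → not this j.
  j=5: reset false.
No j in the window works → until fails.

Does not hold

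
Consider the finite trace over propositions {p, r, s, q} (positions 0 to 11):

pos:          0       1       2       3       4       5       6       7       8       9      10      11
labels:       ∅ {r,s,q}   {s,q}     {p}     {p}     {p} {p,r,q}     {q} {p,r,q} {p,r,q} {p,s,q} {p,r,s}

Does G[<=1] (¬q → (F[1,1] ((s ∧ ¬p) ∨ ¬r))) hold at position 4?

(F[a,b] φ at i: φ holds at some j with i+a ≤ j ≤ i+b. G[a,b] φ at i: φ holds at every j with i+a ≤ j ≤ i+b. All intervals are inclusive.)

Check (¬q → (F[1,1] ((s ∧ ¬p) ∨ ¬r))) at every j in [4,5]:
  j=4: antecedent true; consequent holds (witness at 5) → ✓
  j=5: antecedent true; consequent fails (none in [6,6]) → ✗
Fails at j=5 → formula fails.

False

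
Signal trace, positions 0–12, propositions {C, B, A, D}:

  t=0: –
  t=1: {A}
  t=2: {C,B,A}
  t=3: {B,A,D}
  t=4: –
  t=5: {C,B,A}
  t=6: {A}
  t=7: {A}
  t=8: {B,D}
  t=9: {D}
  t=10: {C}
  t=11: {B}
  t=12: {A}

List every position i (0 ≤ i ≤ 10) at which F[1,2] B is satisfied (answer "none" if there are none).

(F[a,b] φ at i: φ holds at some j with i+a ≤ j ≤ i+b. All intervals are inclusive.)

Evaluate at each i in [0,10]:
  i=0: ✓ (witness j=2)
  i=1: ✓ (witness j=2)
  i=2: ✓ (witness j=3)
  i=3: ✓ (witness j=5)
  i=4: ✓ (witness j=5)
  i=5: ✗ (none in [6,7])
  i=6: ✓ (witness j=8)
  i=7: ✓ (witness j=8)
  i=8: ✗ (none in [9,10])
  i=9: ✓ (witness j=11)
  i=10: ✓ (witness j=11)

0, 1, 2, 3, 4, 6, 7, 9, 10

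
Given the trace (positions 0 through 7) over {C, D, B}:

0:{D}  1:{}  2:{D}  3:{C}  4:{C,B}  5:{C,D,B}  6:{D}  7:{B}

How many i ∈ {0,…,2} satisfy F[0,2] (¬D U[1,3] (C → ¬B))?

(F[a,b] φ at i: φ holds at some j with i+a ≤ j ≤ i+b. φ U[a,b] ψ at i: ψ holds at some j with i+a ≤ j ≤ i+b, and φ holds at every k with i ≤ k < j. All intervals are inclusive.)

2

Evaluate at each i in [0,2]:
  i=0: ✓ (witness j=1)
  i=1: ✓ (witness j=1)
  i=2: ✗ (none in [2,4])
Positions where it holds: {0, 1} → 2.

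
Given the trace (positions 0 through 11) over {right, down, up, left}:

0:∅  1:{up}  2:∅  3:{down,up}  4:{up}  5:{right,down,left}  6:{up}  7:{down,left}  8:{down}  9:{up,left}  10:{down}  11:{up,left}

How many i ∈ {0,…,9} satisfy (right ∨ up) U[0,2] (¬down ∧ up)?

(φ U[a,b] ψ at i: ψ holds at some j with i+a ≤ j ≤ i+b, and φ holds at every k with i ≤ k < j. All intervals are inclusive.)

Evaluate at each i in [0,9]:
  i=0: ✗ (lhs fails at k=0 before rhs at j=1)
  i=1: ✓ (rhs at j=1)
  i=2: ✗ (lhs fails at k=2 before rhs at j=4)
  i=3: ✓ (rhs at j=4; lhs holds on [3,3])
  i=4: ✓ (rhs at j=4)
  i=5: ✓ (rhs at j=6; lhs holds on [5,5])
  i=6: ✓ (rhs at j=6)
  i=7: ✗ (lhs fails at k=7 before rhs at j=9)
  i=8: ✗ (lhs fails at k=8 before rhs at j=9)
  i=9: ✓ (rhs at j=9)
Positions where it holds: {1, 3, 4, 5, 6, 9} → 6.

6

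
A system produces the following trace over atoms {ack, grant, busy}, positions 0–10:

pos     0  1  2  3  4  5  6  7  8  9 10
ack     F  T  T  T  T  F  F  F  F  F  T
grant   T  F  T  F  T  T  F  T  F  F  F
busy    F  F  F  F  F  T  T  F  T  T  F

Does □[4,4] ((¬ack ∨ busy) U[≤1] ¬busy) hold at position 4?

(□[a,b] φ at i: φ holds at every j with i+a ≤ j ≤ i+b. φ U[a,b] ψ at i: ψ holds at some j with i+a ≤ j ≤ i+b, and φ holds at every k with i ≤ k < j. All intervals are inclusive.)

No

Check ((¬ack ∨ busy) U[≤1] ¬busy) at every j in [8,8]:
  j=8: fails
Fails at j=8 → formula fails.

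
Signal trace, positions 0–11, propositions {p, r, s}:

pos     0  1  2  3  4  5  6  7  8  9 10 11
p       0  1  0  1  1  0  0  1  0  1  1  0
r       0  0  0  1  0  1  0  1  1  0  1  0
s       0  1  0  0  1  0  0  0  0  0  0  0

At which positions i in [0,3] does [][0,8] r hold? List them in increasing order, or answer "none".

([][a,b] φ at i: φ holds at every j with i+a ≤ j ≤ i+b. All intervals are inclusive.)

none

Evaluate at each i in [0,3]:
  i=0: ✗ (fails at j=0)
  i=1: ✗ (fails at j=1)
  i=2: ✗ (fails at j=2)
  i=3: ✗ (fails at j=4)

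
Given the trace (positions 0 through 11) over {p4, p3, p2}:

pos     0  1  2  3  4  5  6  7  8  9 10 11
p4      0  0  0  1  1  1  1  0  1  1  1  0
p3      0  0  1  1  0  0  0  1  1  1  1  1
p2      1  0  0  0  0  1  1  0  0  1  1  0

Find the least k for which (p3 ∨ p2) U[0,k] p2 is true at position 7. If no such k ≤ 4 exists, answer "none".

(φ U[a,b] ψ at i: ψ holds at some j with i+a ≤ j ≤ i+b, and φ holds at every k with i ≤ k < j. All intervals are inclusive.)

Need earliest j ≥ 7 with p2, and (p3 ∨ p2) at every k in [7,j-1].
  j=7: rhs fails.
  j=8: rhs fails.
  j=9: rhs holds; lhs holds on [7,8]. k = 2.

2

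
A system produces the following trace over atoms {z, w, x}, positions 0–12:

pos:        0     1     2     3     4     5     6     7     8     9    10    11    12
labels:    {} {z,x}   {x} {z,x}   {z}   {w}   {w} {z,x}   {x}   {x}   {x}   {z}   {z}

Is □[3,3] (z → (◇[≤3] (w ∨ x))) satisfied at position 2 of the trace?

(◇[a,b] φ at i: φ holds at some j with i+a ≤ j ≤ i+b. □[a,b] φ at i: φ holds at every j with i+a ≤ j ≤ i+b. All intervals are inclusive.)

Check (z → (◇[≤3] (w ∨ x))) at every j in [5,5]:
  j=5: antecedent false → ✓
All positions satisfy it → formula holds.

True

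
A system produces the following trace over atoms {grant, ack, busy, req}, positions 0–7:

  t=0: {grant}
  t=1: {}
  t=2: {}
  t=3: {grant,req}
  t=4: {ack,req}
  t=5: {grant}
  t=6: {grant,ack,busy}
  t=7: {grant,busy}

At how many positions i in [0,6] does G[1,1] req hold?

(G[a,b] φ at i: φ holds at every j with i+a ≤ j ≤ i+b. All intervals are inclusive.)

2

Evaluate at each i in [0,6]:
  i=0: ✗ (fails at j=1)
  i=1: ✗ (fails at j=2)
  i=2: ✓ (all of [3,3])
  i=3: ✓ (all of [4,4])
  i=4: ✗ (fails at j=5)
  i=5: ✗ (fails at j=6)
  i=6: ✗ (fails at j=7)
Positions where it holds: {2, 3} → 2.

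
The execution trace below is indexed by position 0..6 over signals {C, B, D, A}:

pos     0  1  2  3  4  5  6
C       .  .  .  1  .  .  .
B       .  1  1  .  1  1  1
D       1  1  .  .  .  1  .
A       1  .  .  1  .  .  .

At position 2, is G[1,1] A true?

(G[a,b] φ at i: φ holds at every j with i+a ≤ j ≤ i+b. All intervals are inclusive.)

Holds

Check A at every j in [3,3]:
  j=3: true
All positions satisfy it → formula holds.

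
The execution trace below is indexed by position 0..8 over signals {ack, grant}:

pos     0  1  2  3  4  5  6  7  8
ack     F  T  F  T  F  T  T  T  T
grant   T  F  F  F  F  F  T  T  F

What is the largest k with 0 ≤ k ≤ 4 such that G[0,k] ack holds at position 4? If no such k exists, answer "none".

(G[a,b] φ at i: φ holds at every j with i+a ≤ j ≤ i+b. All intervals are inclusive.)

ack must hold from j=4 onward; find where it first fails.
  j=4: fails → no k works.

none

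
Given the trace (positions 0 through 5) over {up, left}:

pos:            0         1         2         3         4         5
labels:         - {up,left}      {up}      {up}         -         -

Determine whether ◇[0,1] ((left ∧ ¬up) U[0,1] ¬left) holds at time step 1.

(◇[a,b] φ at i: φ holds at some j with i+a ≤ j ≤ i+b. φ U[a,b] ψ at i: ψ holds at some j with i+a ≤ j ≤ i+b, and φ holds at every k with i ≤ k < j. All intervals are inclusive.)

Check ((left ∧ ¬up) U[0,1] ¬left) at each j in [1,2]:
  j=1: fails
  j=2: holds
Found at j=2 → formula holds.

Yes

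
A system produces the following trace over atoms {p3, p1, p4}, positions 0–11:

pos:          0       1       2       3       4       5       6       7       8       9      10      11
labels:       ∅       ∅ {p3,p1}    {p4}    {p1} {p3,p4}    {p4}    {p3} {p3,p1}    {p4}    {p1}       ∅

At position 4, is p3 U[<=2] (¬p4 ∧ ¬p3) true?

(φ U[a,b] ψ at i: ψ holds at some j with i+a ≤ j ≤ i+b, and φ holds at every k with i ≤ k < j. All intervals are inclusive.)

Yes

Need some j in [4,6] with (¬p4 ∧ ¬p3), and p3 at every k in [4,j-1].
  j=4: (¬p4 ∧ ¬p3) holds; no prefix to check → satisfied.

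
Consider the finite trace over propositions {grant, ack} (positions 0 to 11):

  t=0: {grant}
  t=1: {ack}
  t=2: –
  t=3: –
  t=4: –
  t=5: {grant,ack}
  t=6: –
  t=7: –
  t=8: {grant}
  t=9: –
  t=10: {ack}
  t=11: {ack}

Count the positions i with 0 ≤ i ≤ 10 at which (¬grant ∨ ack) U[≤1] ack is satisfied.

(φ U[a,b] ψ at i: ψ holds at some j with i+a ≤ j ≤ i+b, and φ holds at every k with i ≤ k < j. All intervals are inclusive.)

5

Evaluate at each i in [0,10]:
  i=0: ✗ (lhs fails at k=0 before rhs at j=1)
  i=1: ✓ (rhs at j=1)
  i=2: ✗ (no rhs in [2,3])
  i=3: ✗ (no rhs in [3,4])
  i=4: ✓ (rhs at j=5; lhs holds on [4,4])
  i=5: ✓ (rhs at j=5)
  i=6: ✗ (no rhs in [6,7])
  i=7: ✗ (no rhs in [7,8])
  i=8: ✗ (no rhs in [8,9])
  i=9: ✓ (rhs at j=10; lhs holds on [9,9])
  i=10: ✓ (rhs at j=10)
Positions where it holds: {1, 4, 5, 9, 10} → 5.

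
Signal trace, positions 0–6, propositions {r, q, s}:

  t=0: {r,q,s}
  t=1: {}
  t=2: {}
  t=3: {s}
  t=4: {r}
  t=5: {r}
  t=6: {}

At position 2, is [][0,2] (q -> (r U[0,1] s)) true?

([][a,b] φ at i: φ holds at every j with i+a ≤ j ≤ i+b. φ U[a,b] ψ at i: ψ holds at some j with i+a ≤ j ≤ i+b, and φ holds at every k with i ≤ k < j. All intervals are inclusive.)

Check (q -> (r U[0,1] s)) at every j in [2,4]:
  j=2: antecedent false → ✓
  j=3: antecedent false → ✓
  j=4: antecedent false → ✓
All positions satisfy it → formula holds.

True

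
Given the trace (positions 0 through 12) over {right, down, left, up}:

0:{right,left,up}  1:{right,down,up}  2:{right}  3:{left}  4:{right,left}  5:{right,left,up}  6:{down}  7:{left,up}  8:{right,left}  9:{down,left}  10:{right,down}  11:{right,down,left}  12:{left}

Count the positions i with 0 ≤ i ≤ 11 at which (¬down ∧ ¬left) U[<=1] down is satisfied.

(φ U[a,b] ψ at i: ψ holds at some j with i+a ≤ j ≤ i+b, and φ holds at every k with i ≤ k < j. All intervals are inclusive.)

5

Evaluate at each i in [0,11]:
  i=0: ✗ (lhs fails at k=0 before rhs at j=1)
  i=1: ✓ (rhs at j=1)
  i=2: ✗ (no rhs in [2,3])
  i=3: ✗ (no rhs in [3,4])
  i=4: ✗ (no rhs in [4,5])
  i=5: ✗ (lhs fails at k=5 before rhs at j=6)
  i=6: ✓ (rhs at j=6)
  i=7: ✗ (no rhs in [7,8])
  i=8: ✗ (lhs fails at k=8 before rhs at j=9)
  i=9: ✓ (rhs at j=9)
  i=10: ✓ (rhs at j=10)
  i=11: ✓ (rhs at j=11)
Positions where it holds: {1, 6, 9, 10, 11} → 5.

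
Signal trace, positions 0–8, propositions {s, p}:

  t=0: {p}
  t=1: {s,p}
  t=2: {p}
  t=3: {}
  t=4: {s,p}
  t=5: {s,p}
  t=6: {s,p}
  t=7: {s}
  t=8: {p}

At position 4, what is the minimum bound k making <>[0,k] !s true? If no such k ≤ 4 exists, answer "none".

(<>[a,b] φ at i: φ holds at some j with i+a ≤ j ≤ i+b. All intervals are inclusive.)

Scan j = 4,5,… for !s:
  j=4: fails
  j=5: fails
  j=6: fails
  j=7: fails
  j=8: holds
First hit at j=8, so smallest k = 8-4 = 4.

4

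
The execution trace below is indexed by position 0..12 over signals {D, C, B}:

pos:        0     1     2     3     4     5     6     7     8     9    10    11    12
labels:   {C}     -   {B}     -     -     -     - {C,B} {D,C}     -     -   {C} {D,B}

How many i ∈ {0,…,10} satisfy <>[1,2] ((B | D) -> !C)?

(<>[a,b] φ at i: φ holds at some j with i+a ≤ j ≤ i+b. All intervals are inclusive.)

Evaluate at each i in [0,10]:
  i=0: ✓ (witness j=1)
  i=1: ✓ (witness j=2)
  i=2: ✓ (witness j=3)
  i=3: ✓ (witness j=4)
  i=4: ✓ (witness j=5)
  i=5: ✓ (witness j=6)
  i=6: ✗ (none in [7,8])
  i=7: ✓ (witness j=9)
  i=8: ✓ (witness j=9)
  i=9: ✓ (witness j=10)
  i=10: ✓ (witness j=11)
Positions where it holds: {0, 1, 2, 3, 4, 5, 7, 8, 9, 10} → 10.

10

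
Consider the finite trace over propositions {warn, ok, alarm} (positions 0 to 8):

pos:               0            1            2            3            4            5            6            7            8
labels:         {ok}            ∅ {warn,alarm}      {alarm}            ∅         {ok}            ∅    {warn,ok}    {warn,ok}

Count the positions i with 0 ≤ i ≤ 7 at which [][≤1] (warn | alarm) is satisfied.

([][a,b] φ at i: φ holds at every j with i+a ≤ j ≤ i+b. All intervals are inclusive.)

Evaluate at each i in [0,7]:
  i=0: ✗ (fails at j=0)
  i=1: ✗ (fails at j=1)
  i=2: ✓ (all of [2,3])
  i=3: ✗ (fails at j=4)
  i=4: ✗ (fails at j=4)
  i=5: ✗ (fails at j=5)
  i=6: ✗ (fails at j=6)
  i=7: ✓ (all of [7,8])
Positions where it holds: {2, 7} → 2.

2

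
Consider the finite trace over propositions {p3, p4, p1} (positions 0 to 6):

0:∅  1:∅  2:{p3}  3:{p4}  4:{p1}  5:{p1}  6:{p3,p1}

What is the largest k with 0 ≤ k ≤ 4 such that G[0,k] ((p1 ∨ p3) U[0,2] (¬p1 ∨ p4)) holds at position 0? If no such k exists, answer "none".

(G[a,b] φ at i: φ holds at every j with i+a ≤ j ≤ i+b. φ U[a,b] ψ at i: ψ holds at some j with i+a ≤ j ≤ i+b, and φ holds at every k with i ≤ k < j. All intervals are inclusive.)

((p1 ∨ p3) U[0,2] (¬p1 ∨ p4)) must hold from j=0 onward; find where it first fails.
  j=0: holds
  j=1: holds
  j=2: holds
  j=3: holds
  j=4: fails
Holds on [0,3], so largest k = 3.

3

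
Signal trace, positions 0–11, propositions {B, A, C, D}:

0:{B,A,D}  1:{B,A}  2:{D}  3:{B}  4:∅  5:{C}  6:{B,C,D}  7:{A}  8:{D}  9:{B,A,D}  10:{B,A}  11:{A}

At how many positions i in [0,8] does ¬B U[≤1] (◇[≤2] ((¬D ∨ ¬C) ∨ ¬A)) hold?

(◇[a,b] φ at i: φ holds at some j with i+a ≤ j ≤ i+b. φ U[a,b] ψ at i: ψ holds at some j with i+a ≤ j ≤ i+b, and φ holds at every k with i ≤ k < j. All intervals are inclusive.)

Evaluate at each i in [0,8]:
  i=0: ✓ (rhs at j=0)
  i=1: ✓ (rhs at j=1)
  i=2: ✓ (rhs at j=2)
  i=3: ✓ (rhs at j=3)
  i=4: ✓ (rhs at j=4)
  i=5: ✓ (rhs at j=5)
  i=6: ✓ (rhs at j=6)
  i=7: ✓ (rhs at j=7)
  i=8: ✓ (rhs at j=8)
Positions where it holds: {0, 1, 2, 3, 4, 5, 6, 7, 8} → 9.

9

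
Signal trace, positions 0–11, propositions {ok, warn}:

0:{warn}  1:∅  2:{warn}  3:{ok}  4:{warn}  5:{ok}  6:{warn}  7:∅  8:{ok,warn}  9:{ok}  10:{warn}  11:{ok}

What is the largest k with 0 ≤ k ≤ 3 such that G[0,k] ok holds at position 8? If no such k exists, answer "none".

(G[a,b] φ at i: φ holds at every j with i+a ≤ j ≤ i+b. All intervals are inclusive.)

ok must hold from j=8 onward; find where it first fails.
  j=8: holds
  j=9: holds
  j=10: fails
Holds on [8,9], so largest k = 1.

1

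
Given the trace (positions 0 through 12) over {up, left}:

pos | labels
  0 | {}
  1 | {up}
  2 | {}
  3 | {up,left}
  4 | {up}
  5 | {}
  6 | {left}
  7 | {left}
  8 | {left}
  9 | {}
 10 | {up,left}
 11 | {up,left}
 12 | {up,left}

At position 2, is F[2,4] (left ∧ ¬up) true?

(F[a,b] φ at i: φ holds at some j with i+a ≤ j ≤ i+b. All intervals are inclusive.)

Check (left ∧ ¬up) at each j in [4,6]:
  j=4: false
  j=5: false
  j=6: true
Found at j=6 → formula holds.

Yes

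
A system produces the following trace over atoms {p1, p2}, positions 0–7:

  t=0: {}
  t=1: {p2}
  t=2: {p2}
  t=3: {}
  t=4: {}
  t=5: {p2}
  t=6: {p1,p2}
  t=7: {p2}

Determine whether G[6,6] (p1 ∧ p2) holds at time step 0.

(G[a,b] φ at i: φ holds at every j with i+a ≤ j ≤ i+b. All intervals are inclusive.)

Check (p1 ∧ p2) at every j in [6,6]:
  j=6: true
All positions satisfy it → formula holds.

Holds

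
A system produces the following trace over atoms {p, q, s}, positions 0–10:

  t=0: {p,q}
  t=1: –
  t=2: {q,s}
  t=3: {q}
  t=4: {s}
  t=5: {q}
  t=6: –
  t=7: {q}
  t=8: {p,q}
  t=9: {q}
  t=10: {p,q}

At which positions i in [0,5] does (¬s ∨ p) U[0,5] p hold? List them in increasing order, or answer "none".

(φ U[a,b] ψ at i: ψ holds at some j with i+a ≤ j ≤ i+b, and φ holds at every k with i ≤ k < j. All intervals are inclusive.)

0, 5

Evaluate at each i in [0,5]:
  i=0: ✓ (rhs at j=0)
  i=1: ✗ (no rhs in [1,6])
  i=2: ✗ (no rhs in [2,7])
  i=3: ✗ (lhs fails at k=4 before rhs at j=8)
  i=4: ✗ (lhs fails at k=4 before rhs at j=8)
  i=5: ✓ (rhs at j=8; lhs holds on [5,7])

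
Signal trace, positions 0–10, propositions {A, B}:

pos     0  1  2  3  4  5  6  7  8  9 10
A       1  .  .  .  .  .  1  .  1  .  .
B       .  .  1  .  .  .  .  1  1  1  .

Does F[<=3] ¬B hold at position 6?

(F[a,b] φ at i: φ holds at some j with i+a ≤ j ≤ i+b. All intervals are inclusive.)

Check ¬B at each j in [6,9]:
  j=6: true
  j=7: false
  j=8: false
  j=9: false
Found at j=6 → formula holds.

True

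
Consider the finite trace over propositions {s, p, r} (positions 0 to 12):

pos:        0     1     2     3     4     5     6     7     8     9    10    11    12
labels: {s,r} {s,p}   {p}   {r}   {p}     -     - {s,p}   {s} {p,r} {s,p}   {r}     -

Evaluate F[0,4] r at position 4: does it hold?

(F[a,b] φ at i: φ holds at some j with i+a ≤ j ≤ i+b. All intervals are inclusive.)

Check r at each j in [4,8]:
  j=4: false
  j=5: false
  j=6: false
  j=7: false
  j=8: false
No position in the window satisfies it → formula fails.

False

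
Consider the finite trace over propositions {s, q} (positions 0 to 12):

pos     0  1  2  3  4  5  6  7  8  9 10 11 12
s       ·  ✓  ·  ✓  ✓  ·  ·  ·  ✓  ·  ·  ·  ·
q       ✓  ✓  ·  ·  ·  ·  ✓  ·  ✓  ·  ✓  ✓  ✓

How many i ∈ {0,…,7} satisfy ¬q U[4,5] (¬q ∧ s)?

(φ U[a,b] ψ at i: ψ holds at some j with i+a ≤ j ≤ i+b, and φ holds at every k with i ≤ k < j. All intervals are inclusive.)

Evaluate at each i in [0,7]:
  i=0: ✗ (lhs fails at k=0 before rhs at j=4)
  i=1: ✗ (no rhs in [5,6])
  i=2: ✗ (no rhs in [6,7])
  i=3: ✗ (no rhs in [7,8])
  i=4: ✗ (no rhs in [8,9])
  i=5: ✗ (no rhs in [9,10])
  i=6: ✗ (no rhs in [10,11])
  i=7: ✗ (no rhs in [11,12])
Positions where it holds: {} → 0.

0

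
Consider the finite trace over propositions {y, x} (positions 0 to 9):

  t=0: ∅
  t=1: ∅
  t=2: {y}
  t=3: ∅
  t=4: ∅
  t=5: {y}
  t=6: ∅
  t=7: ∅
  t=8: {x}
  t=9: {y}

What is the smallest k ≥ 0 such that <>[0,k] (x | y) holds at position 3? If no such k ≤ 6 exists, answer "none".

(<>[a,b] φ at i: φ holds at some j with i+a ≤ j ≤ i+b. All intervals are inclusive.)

2

Scan j = 3,4,… for (x | y):
  j=3: fails
  j=4: fails
  j=5: holds
First hit at j=5, so smallest k = 5-3 = 2.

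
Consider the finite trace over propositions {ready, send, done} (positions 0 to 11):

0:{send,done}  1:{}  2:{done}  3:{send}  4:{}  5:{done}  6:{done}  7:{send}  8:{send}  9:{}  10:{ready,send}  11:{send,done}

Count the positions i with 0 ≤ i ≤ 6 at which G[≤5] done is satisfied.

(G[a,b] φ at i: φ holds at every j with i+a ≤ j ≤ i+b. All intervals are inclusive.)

0

Evaluate at each i in [0,6]:
  i=0: ✗ (fails at j=1)
  i=1: ✗ (fails at j=1)
  i=2: ✗ (fails at j=3)
  i=3: ✗ (fails at j=3)
  i=4: ✗ (fails at j=4)
  i=5: ✗ (fails at j=7)
  i=6: ✗ (fails at j=7)
Positions where it holds: {} → 0.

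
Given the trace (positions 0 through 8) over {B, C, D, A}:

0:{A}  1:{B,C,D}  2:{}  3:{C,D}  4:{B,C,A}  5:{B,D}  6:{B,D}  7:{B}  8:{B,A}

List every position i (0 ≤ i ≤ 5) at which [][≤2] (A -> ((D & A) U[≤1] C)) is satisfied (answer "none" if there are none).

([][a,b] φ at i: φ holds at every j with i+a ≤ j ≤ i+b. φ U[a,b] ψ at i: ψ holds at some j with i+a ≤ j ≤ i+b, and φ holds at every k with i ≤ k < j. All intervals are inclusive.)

Evaluate at each i in [0,5]:
  i=0: ✗ (fails at j=0)
  i=1: ✓ (all of [1,3])
  i=2: ✓ (all of [2,4])
  i=3: ✓ (all of [3,5])
  i=4: ✓ (all of [4,6])
  i=5: ✓ (all of [5,7])

1, 2, 3, 4, 5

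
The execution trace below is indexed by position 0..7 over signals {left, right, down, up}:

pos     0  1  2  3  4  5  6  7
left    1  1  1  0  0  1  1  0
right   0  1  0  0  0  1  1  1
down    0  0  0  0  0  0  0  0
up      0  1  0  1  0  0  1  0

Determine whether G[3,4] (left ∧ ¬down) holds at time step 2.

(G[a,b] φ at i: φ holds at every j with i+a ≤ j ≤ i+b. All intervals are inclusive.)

Check (left ∧ ¬down) at every j in [5,6]:
  j=5: true
  j=6: true
All positions satisfy it → formula holds.

True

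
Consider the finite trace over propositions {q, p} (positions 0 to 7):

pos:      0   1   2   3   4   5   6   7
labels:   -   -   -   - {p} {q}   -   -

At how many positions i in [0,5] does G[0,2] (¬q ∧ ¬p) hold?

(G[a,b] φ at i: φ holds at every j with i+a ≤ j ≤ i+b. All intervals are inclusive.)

2

Evaluate at each i in [0,5]:
  i=0: ✓ (all of [0,2])
  i=1: ✓ (all of [1,3])
  i=2: ✗ (fails at j=4)
  i=3: ✗ (fails at j=4)
  i=4: ✗ (fails at j=4)
  i=5: ✗ (fails at j=5)
Positions where it holds: {0, 1} → 2.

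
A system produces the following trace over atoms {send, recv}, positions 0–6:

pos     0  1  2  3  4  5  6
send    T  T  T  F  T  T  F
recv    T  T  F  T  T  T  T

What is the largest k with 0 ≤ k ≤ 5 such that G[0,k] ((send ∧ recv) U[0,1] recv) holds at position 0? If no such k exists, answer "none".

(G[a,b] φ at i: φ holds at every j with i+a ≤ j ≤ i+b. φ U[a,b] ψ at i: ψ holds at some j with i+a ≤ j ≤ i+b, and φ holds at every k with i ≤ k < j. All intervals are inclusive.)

1

((send ∧ recv) U[0,1] recv) must hold from j=0 onward; find where it first fails.
  j=0: holds
  j=1: holds
  j=2: fails
Holds on [0,1], so largest k = 1.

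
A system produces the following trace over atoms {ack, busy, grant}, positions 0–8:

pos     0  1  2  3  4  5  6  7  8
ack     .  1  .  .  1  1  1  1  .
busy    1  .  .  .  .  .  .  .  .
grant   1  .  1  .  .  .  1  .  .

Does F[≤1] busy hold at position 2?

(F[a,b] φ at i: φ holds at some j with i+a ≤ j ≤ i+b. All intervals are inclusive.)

Does not hold

Check busy at each j in [2,3]:
  j=2: false
  j=3: false
No position in the window satisfies it → formula fails.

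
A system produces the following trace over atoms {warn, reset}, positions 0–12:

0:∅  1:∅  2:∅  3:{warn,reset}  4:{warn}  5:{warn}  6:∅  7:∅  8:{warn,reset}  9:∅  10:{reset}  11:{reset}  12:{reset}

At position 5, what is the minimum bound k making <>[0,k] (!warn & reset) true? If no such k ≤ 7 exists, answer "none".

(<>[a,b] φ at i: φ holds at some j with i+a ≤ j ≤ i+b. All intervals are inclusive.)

5

Scan j = 5,6,… for (!warn & reset):
  j=5: fails
  j=6: fails
  j=7: fails
  j=8: fails
  j=9: fails
  j=10: holds
First hit at j=10, so smallest k = 10-5 = 5.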